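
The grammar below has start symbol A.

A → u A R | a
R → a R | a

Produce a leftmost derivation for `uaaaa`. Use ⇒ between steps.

A ⇒ uAR   [A → u A R]
uAR ⇒ uaR   [A → a]
uaR ⇒ uaaR   [R → a R]
uaaR ⇒ uaaaR   [R → a R]
uaaaR ⇒ uaaaa   [R → a]

A ⇒ uAR ⇒ uaR ⇒ uaaR ⇒ uaaaR ⇒ uaaaa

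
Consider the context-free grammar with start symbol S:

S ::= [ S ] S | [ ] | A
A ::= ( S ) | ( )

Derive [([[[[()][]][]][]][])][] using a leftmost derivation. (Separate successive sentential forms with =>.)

S => [S]S => [A]S => [(S)]S => [([S]S)]S => [([[S]S]S)]S => [([[[S]S]S]S)]S => [([[[[S]S]S]S]S)]S => [([[[[A]S]S]S]S)]S => [([[[[()]S]S]S]S)]S => [([[[[()][]]S]S]S)]S => [([[[[()][]][]]S]S)]S => [([[[[()][]][]][]]S)]S => [([[[[()][]][]][]][])]S => [([[[[()][]][]][]][])][]

S => [S]S   [S ::= [ S ] S]
[S]S => [A]S   [S ::= A]
[A]S => [(S)]S   [A ::= ( S )]
[(S)]S => [([S]S)]S   [S ::= [ S ] S]
[([S]S)]S => [([[S]S]S)]S   [S ::= [ S ] S]
[([[S]S]S)]S => [([[[S]S]S]S)]S   [S ::= [ S ] S]
[([[[S]S]S]S)]S => [([[[[S]S]S]S]S)]S   [S ::= [ S ] S]
[([[[[S]S]S]S]S)]S => [([[[[A]S]S]S]S)]S   [S ::= A]
[([[[[A]S]S]S]S)]S => [([[[[()]S]S]S]S)]S   [A ::= ( )]
[([[[[()]S]S]S]S)]S => [([[[[()][]]S]S]S)]S   [S ::= [ ]]
[([[[[()][]]S]S]S)]S => [([[[[()][]][]]S]S)]S   [S ::= [ ]]
[([[[[()][]][]]S]S)]S => [([[[[()][]][]][]]S)]S   [S ::= [ ]]
[([[[[()][]][]][]]S)]S => [([[[[()][]][]][]][])]S   [S ::= [ ]]
[([[[[()][]][]][]][])]S => [([[[[()][]][]][]][])][]   [S ::= [ ]]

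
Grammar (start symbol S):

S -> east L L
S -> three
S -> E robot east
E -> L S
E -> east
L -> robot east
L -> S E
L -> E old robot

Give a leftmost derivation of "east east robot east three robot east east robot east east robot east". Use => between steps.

S => east L L => east S E L => east east L L E L => east east S E L E L => east east E robot east E L E L => east east L S robot east E L E L => east east robot east S robot east E L E L => east east robot east three robot east E L E L => east east robot east three robot east east L E L => east east robot east three robot east east robot east E L => east east robot east three robot east east robot east east L => east east robot east three robot east east robot east east robot east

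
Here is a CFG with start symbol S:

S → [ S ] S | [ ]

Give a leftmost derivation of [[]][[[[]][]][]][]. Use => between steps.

S=>[S]S=>[[]]S=>[[]][S]S=>[[]][[S]S]S=>[[]][[[S]S]S]S=>[[]][[[[]]S]S]S=>[[]][[[[]][]]S]S=>[[]][[[[]][]][]]S=>[[]][[[[]][]][]][]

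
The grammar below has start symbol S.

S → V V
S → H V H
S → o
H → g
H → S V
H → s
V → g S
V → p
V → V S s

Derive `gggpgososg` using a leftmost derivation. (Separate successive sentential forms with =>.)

S => HVH => gVH => gVSsH => gVSsSsH => ggSSsSsH => ggHVHSsSsH => gggVHSsSsH => gggpHSsSsH => gggpgSsSsH => gggpgosSsH => gggpgososH => gggpgososg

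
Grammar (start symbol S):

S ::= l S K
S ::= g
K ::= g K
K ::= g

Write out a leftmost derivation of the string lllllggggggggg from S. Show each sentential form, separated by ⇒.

S ⇒ lSK ⇒ llSKK ⇒ lllSKKK ⇒ llllSKKKK ⇒ lllllSKKKKK ⇒ lllllgKKKKK ⇒ lllllggKKKK ⇒ lllllgggKKKK ⇒ lllllggggKKK ⇒ lllllgggggKK ⇒ lllllggggggK ⇒ lllllgggggggK ⇒ lllllggggggggK ⇒ lllllggggggggg

S ⇒ lSK   [S ::= l S K]
lSK ⇒ llSKK   [S ::= l S K]
llSKK ⇒ lllSKKK   [S ::= l S K]
lllSKKK ⇒ llllSKKKK   [S ::= l S K]
llllSKKKK ⇒ lllllSKKKKK   [S ::= l S K]
lllllSKKKKK ⇒ lllllgKKKKK   [S ::= g]
lllllgKKKKK ⇒ lllllggKKKK   [K ::= g]
lllllggKKKK ⇒ lllllgggKKKK   [K ::= g K]
lllllgggKKKK ⇒ lllllggggKKK   [K ::= g]
lllllggggKKK ⇒ lllllgggggKK   [K ::= g]
lllllgggggKK ⇒ lllllggggggK   [K ::= g]
lllllggggggK ⇒ lllllgggggggK   [K ::= g K]
lllllgggggggK ⇒ lllllggggggggK   [K ::= g K]
lllllggggggggK ⇒ lllllggggggggg   [K ::= g]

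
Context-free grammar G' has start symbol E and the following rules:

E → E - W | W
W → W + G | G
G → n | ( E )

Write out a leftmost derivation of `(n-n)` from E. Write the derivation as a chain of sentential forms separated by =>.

E => W   [E → W]
W => G   [W → G]
G => (E)   [G → ( E )]
(E) => (E-W)   [E → E - W]
(E-W) => (W-W)   [E → W]
(W-W) => (G-W)   [W → G]
(G-W) => (n-W)   [G → n]
(n-W) => (n-G)   [W → G]
(n-G) => (n-n)   [G → n]

E => W => G => (E) => (E-W) => (W-W) => (G-W) => (n-W) => (n-G) => (n-n)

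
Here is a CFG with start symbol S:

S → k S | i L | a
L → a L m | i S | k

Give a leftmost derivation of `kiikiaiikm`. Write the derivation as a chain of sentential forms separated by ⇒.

S ⇒ kS ⇒ kiL ⇒ kiiS ⇒ kiikS ⇒ kiikiL ⇒ kiikiaLm ⇒ kiikiaiSm ⇒ kiikiaiiLm ⇒ kiikiaiikm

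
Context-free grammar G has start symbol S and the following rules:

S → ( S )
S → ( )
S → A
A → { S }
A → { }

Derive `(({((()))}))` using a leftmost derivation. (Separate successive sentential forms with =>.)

S => (S)   [S → ( S )]
(S) => ((S))   [S → ( S )]
((S)) => ((A))   [S → A]
((A)) => (({S}))   [A → { S }]
(({S})) => (({(S)}))   [S → ( S )]
(({(S)})) => (({((S))}))   [S → ( S )]
(({((S))})) => (({((()))}))   [S → ( )]

S => (S) => ((S)) => ((A)) => (({S})) => (({(S)})) => (({((S))})) => (({((()))}))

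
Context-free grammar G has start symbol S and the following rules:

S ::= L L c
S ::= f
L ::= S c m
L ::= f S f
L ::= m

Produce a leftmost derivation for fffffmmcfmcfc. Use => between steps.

S => LLc => fSfLc => fffLc => ffffSfc => ffffLLcfc => fffffSfLcfc => fffffLLcfLcfc => fffffmLcfLcfc => fffffmmcfLcfc => fffffmmcfmcfc

S => LLc   [S ::= L L c]
LLc => fSfLc   [L ::= f S f]
fSfLc => fffLc   [S ::= f]
fffLc => ffffSfc   [L ::= f S f]
ffffSfc => ffffLLcfc   [S ::= L L c]
ffffLLcfc => fffffSfLcfc   [L ::= f S f]
fffffSfLcfc => fffffLLcfLcfc   [S ::= L L c]
fffffLLcfLcfc => fffffmLcfLcfc   [L ::= m]
fffffmLcfLcfc => fffffmmcfLcfc   [L ::= m]
fffffmmcfLcfc => fffffmmcfmcfc   [L ::= m]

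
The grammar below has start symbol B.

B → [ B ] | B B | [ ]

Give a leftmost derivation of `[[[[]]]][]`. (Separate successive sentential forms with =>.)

B => BB => [B]B => [[B]]B => [[[B]]]B => [[[[]]]]B => [[[[]]]][]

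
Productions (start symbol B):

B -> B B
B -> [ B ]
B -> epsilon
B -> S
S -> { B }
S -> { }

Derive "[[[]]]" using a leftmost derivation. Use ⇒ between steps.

B⇒BB⇒BBB⇒[B]BB⇒[BB]BB⇒[[B]B]BB⇒[[[B]]B]BB⇒[[[]]B]BB⇒[[[]]]BB⇒[[[]]]B⇒[[[]]]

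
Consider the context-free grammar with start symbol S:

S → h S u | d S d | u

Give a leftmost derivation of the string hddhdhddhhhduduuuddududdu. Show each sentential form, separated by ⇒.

S ⇒ hSu ⇒ hdSdu ⇒ hddSddu ⇒ hddhSuddu ⇒ hddhdSduddu ⇒ hddhdhSududdu ⇒ hddhdhdSdududdu ⇒ hddhdhddSddududdu ⇒ hddhdhddhSuddududdu ⇒ hddhdhddhhSuuddududdu ⇒ hddhdhddhhhSuuuddududdu ⇒ hddhdhddhhhdSduuuddududdu ⇒ hddhdhddhhhduduuuddududdu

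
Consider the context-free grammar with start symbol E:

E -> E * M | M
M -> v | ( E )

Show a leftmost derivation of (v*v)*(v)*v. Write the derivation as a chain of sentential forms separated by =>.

E => E*M => E*M*M => M*M*M => (E)*M*M => (E*M)*M*M => (M*M)*M*M => (v*M)*M*M => (v*v)*M*M => (v*v)*(E)*M => (v*v)*(M)*M => (v*v)*(v)*M => (v*v)*(v)*v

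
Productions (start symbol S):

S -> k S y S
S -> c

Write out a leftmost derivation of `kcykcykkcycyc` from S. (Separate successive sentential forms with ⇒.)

S⇒kSyS⇒kcyS⇒kcykSyS⇒kcykcyS⇒kcykcykSyS⇒kcykcykkSySyS⇒kcykcykkcySyS⇒kcykcykkcycyS⇒kcykcykkcycyc

S ⇒ kSyS   [S -> k S y S]
kSyS ⇒ kcyS   [S -> c]
kcyS ⇒ kcykSyS   [S -> k S y S]
kcykSyS ⇒ kcykcyS   [S -> c]
kcykcyS ⇒ kcykcykSyS   [S -> k S y S]
kcykcykSyS ⇒ kcykcykkSySyS   [S -> k S y S]
kcykcykkSySyS ⇒ kcykcykkcySyS   [S -> c]
kcykcykkcySyS ⇒ kcykcykkcycyS   [S -> c]
kcykcykkcycyS ⇒ kcykcykkcycyc   [S -> c]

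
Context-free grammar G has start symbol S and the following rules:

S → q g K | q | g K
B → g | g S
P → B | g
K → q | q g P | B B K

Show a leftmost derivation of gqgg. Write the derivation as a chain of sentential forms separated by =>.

S => gK => gqgP => gqgg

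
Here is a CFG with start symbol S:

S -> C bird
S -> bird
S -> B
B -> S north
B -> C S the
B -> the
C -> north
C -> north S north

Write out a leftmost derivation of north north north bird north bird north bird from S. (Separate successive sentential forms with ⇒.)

S ⇒ C bird ⇒ north S north bird ⇒ north C bird north bird ⇒ north north S north bird north bird ⇒ north north C bird north bird north bird ⇒ north north north bird north bird north bird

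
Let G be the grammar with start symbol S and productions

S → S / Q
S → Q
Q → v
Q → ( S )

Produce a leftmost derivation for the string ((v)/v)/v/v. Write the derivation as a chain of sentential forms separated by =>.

S => S/Q => S/Q/Q => Q/Q/Q => (S)/Q/Q => (S/Q)/Q/Q => (Q/Q)/Q/Q => ((S)/Q)/Q/Q => ((Q)/Q)/Q/Q => ((v)/Q)/Q/Q => ((v)/v)/Q/Q => ((v)/v)/v/Q => ((v)/v)/v/v

S => S/Q   [S → S / Q]
S/Q => S/Q/Q   [S → S / Q]
S/Q/Q => Q/Q/Q   [S → Q]
Q/Q/Q => (S)/Q/Q   [Q → ( S )]
(S)/Q/Q => (S/Q)/Q/Q   [S → S / Q]
(S/Q)/Q/Q => (Q/Q)/Q/Q   [S → Q]
(Q/Q)/Q/Q => ((S)/Q)/Q/Q   [Q → ( S )]
((S)/Q)/Q/Q => ((Q)/Q)/Q/Q   [S → Q]
((Q)/Q)/Q/Q => ((v)/Q)/Q/Q   [Q → v]
((v)/Q)/Q/Q => ((v)/v)/Q/Q   [Q → v]
((v)/v)/Q/Q => ((v)/v)/v/Q   [Q → v]
((v)/v)/v/Q => ((v)/v)/v/v   [Q → v]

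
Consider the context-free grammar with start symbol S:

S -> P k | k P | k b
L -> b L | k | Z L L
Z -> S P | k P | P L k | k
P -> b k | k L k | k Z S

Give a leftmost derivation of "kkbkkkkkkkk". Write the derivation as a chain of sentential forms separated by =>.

S => Pk => kLkk => kZLLkk => kSPLLkk => kkPPLLkk => kkbkPLLkk => kkbkkLkLLkk => kkbkkkkLLkk => kkbkkkkkLkk => kkbkkkkkkkk

S => Pk   [S -> P k]
Pk => kLkk   [P -> k L k]
kLkk => kZLLkk   [L -> Z L L]
kZLLkk => kSPLLkk   [Z -> S P]
kSPLLkk => kkPPLLkk   [S -> k P]
kkPPLLkk => kkbkPLLkk   [P -> b k]
kkbkPLLkk => kkbkkLkLLkk   [P -> k L k]
kkbkkLkLLkk => kkbkkkkLLkk   [L -> k]
kkbkkkkLLkk => kkbkkkkkLkk   [L -> k]
kkbkkkkkLkk => kkbkkkkkkkk   [L -> k]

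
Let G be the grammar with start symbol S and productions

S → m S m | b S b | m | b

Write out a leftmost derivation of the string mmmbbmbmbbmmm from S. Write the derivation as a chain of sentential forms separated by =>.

S => mSm => mmSmm => mmmSmmm => mmmbSbmmm => mmmbbSbbmmm => mmmbbmSmbbmmm => mmmbbmbmbbmmm

S => mSm   [S → m S m]
mSm => mmSmm   [S → m S m]
mmSmm => mmmSmmm   [S → m S m]
mmmSmmm => mmmbSbmmm   [S → b S b]
mmmbSbmmm => mmmbbSbbmmm   [S → b S b]
mmmbbSbbmmm => mmmbbmSmbbmmm   [S → m S m]
mmmbbmSmbbmmm => mmmbbmbmbbmmm   [S → b]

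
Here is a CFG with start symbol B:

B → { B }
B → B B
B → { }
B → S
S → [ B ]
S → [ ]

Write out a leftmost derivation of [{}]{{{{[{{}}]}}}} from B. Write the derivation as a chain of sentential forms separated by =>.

B => BB   [B → B B]
BB => SB   [B → S]
SB => [B]B   [S → [ B ]]
[B]B => [{}]B   [B → { }]
[{}]B => [{}]{B}   [B → { B }]
[{}]{B} => [{}]{{B}}   [B → { B }]
[{}]{{B}} => [{}]{{{B}}}   [B → { B }]
[{}]{{{B}}} => [{}]{{{{B}}}}   [B → { B }]
[{}]{{{{B}}}} => [{}]{{{{S}}}}   [B → S]
[{}]{{{{S}}}} => [{}]{{{{[B]}}}}   [S → [ B ]]
[{}]{{{{[B]}}}} => [{}]{{{{[{B}]}}}}   [B → { B }]
[{}]{{{{[{B}]}}}} => [{}]{{{{[{{}}]}}}}   [B → { }]

B => BB => SB => [B]B => [{}]B => [{}]{B} => [{}]{{B}} => [{}]{{{B}}} => [{}]{{{{B}}}} => [{}]{{{{S}}}} => [{}]{{{{[B]}}}} => [{}]{{{{[{B}]}}}} => [{}]{{{{[{{}}]}}}}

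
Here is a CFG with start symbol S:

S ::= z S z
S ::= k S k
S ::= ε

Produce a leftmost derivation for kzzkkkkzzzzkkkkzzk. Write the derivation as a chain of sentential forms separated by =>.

S=>kSk=>kzSzk=>kzzSzzk=>kzzkSkzzk=>kzzkkSkkzzk=>kzzkkkSkkkzzk=>kzzkkkkSkkkkzzk=>kzzkkkkzSzkkkkzzk=>kzzkkkkzzSzzkkkkzzk=>kzzkkkkzzzzkkkkzzk

S => kSk   [S ::= k S k]
kSk => kzSzk   [S ::= z S z]
kzSzk => kzzSzzk   [S ::= z S z]
kzzSzzk => kzzkSkzzk   [S ::= k S k]
kzzkSkzzk => kzzkkSkkzzk   [S ::= k S k]
kzzkkSkkzzk => kzzkkkSkkkzzk   [S ::= k S k]
kzzkkkSkkkzzk => kzzkkkkSkkkkzzk   [S ::= k S k]
kzzkkkkSkkkkzzk => kzzkkkkzSzkkkkzzk   [S ::= z S z]
kzzkkkkzSzkkkkzzk => kzzkkkkzzSzzkkkkzzk   [S ::= z S z]
kzzkkkkzzSzzkkkkzzk => kzzkkkkzzzzkkkkzzk   [S ::= ε]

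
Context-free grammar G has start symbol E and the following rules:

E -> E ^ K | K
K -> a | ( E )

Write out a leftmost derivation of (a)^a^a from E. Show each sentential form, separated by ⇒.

E ⇒ E^K ⇒ E^K^K ⇒ K^K^K ⇒ (E)^K^K ⇒ (K)^K^K ⇒ (a)^K^K ⇒ (a)^a^K ⇒ (a)^a^a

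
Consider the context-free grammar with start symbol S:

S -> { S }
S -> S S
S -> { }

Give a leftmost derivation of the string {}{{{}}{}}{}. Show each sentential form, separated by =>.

S => SS => {}S => {}SS => {}{S}S => {}{SS}S => {}{{S}S}S => {}{{{}}S}S => {}{{{}}{}}S => {}{{{}}{}}{}

S => SS   [S -> S S]
SS => {}S   [S -> { }]
{}S => {}SS   [S -> S S]
{}SS => {}{S}S   [S -> { S }]
{}{S}S => {}{SS}S   [S -> S S]
{}{SS}S => {}{{S}S}S   [S -> { S }]
{}{{S}S}S => {}{{{}}S}S   [S -> { }]
{}{{{}}S}S => {}{{{}}{}}S   [S -> { }]
{}{{{}}{}}S => {}{{{}}{}}{}   [S -> { }]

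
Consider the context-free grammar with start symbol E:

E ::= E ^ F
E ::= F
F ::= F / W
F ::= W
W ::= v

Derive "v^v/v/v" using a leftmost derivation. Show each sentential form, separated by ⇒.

E ⇒ E^F ⇒ F^F ⇒ W^F ⇒ v^F ⇒ v^F/W ⇒ v^F/W/W ⇒ v^W/W/W ⇒ v^v/W/W ⇒ v^v/v/W ⇒ v^v/v/v

E ⇒ E^F   [E ::= E ^ F]
E^F ⇒ F^F   [E ::= F]
F^F ⇒ W^F   [F ::= W]
W^F ⇒ v^F   [W ::= v]
v^F ⇒ v^F/W   [F ::= F / W]
v^F/W ⇒ v^F/W/W   [F ::= F / W]
v^F/W/W ⇒ v^W/W/W   [F ::= W]
v^W/W/W ⇒ v^v/W/W   [W ::= v]
v^v/W/W ⇒ v^v/v/W   [W ::= v]
v^v/v/W ⇒ v^v/v/v   [W ::= v]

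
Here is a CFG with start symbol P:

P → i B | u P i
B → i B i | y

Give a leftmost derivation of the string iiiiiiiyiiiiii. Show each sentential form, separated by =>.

P => iB => iiBi => iiiBii => iiiiBiii => iiiiiBiiii => iiiiiiBiiiii => iiiiiiiBiiiiii => iiiiiiiyiiiiii

P => iB   [P → i B]
iB => iiBi   [B → i B i]
iiBi => iiiBii   [B → i B i]
iiiBii => iiiiBiii   [B → i B i]
iiiiBiii => iiiiiBiiii   [B → i B i]
iiiiiBiiii => iiiiiiBiiiii   [B → i B i]
iiiiiiBiiiii => iiiiiiiBiiiiii   [B → i B i]
iiiiiiiBiiiiii => iiiiiiiyiiiiii   [B → y]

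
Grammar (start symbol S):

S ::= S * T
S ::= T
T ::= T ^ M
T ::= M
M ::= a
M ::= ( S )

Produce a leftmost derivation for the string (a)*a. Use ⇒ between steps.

S ⇒ S*T ⇒ T*T ⇒ M*T ⇒ (S)*T ⇒ (T)*T ⇒ (M)*T ⇒ (a)*T ⇒ (a)*M ⇒ (a)*a

S ⇒ S*T   [S ::= S * T]
S*T ⇒ T*T   [S ::= T]
T*T ⇒ M*T   [T ::= M]
M*T ⇒ (S)*T   [M ::= ( S )]
(S)*T ⇒ (T)*T   [S ::= T]
(T)*T ⇒ (M)*T   [T ::= M]
(M)*T ⇒ (a)*T   [M ::= a]
(a)*T ⇒ (a)*M   [T ::= M]
(a)*M ⇒ (a)*a   [M ::= a]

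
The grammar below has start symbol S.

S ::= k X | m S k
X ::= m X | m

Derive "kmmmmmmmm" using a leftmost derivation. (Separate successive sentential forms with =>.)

S => kX => kmX => kmmX => kmmmX => kmmmmX => kmmmmmX => kmmmmmmX => kmmmmmmmX => kmmmmmmmm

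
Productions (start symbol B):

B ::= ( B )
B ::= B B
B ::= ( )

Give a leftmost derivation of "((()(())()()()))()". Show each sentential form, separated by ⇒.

B ⇒ BB ⇒ (B)B ⇒ ((B))B ⇒ ((BB))B ⇒ ((BBB))B ⇒ ((()BB))B ⇒ ((()BBB))B ⇒ ((()BBBB))B ⇒ ((()(B)BBB))B ⇒ ((()(())BBB))B ⇒ ((()(())()BB))B ⇒ ((()(())()()B))B ⇒ ((()(())()()()))B ⇒ ((()(())()()()))()

B ⇒ BB   [B ::= B B]
BB ⇒ (B)B   [B ::= ( B )]
(B)B ⇒ ((B))B   [B ::= ( B )]
((B))B ⇒ ((BB))B   [B ::= B B]
((BB))B ⇒ ((BBB))B   [B ::= B B]
((BBB))B ⇒ ((()BB))B   [B ::= ( )]
((()BB))B ⇒ ((()BBB))B   [B ::= B B]
((()BBB))B ⇒ ((()BBBB))B   [B ::= B B]
((()BBBB))B ⇒ ((()(B)BBB))B   [B ::= ( B )]
((()(B)BBB))B ⇒ ((()(())BBB))B   [B ::= ( )]
((()(())BBB))B ⇒ ((()(())()BB))B   [B ::= ( )]
((()(())()BB))B ⇒ ((()(())()()B))B   [B ::= ( )]
((()(())()()B))B ⇒ ((()(())()()()))B   [B ::= ( )]
((()(())()()()))B ⇒ ((()(())()()()))()   [B ::= ( )]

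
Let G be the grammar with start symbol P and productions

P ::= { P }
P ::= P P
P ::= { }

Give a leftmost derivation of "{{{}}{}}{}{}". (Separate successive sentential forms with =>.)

P=>PP=>PPP=>{P}PP=>{PP}PP=>{{P}P}PP=>{{{}}P}PP=>{{{}}{}}PP=>{{{}}{}}{}P=>{{{}}{}}{}{}

P => PP   [P ::= P P]
PP => PPP   [P ::= P P]
PPP => {P}PP   [P ::= { P }]
{P}PP => {PP}PP   [P ::= P P]
{PP}PP => {{P}P}PP   [P ::= { P }]
{{P}P}PP => {{{}}P}PP   [P ::= { }]
{{{}}P}PP => {{{}}{}}PP   [P ::= { }]
{{{}}{}}PP => {{{}}{}}{}P   [P ::= { }]
{{{}}{}}{}P => {{{}}{}}{}{}   [P ::= { }]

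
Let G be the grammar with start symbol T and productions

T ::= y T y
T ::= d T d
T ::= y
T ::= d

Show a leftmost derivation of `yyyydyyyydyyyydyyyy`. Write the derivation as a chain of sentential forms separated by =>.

T=>yTy=>yyTyy=>yyyTyyy=>yyyyTyyyy=>yyyydTdyyyy=>yyyydyTydyyyy=>yyyydyyTyydyyyy=>yyyydyyyTyyydyyyy=>yyyydyyyyTyyyydyyyy=>yyyydyyyydyyyydyyyy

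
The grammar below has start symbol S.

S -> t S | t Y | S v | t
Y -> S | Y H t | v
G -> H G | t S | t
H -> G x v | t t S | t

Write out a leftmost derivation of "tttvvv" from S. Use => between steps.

S => Sv => Svv => tSvv => ttYvv => ttSvv => tttYvv => tttvvv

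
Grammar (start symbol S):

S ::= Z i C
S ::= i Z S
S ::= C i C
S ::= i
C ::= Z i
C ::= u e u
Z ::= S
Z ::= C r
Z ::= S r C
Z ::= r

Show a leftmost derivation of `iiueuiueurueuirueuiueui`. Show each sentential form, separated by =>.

S=>iZS=>iSS=>iZiCS=>iSrCiCS=>iiZSrCiCS=>iiSrCSrCiCS=>iiCiCrCSrCiCS=>iiueuiCrCSrCiCS=>iiueuiueurCSrCiCS=>iiueuiueurueuSrCiCS=>iiueuiueurueuirCiCS=>iiueuiueurueuirueuiCS=>iiueuiueurueuirueuiueuS=>iiueuiueurueuirueuiueui

S => iZS   [S ::= i Z S]
iZS => iSS   [Z ::= S]
iSS => iZiCS   [S ::= Z i C]
iZiCS => iSrCiCS   [Z ::= S r C]
iSrCiCS => iiZSrCiCS   [S ::= i Z S]
iiZSrCiCS => iiSrCSrCiCS   [Z ::= S r C]
iiSrCSrCiCS => iiCiCrCSrCiCS   [S ::= C i C]
iiCiCrCSrCiCS => iiueuiCrCSrCiCS   [C ::= u e u]
iiueuiCrCSrCiCS => iiueuiueurCSrCiCS   [C ::= u e u]
iiueuiueurCSrCiCS => iiueuiueurueuSrCiCS   [C ::= u e u]
iiueuiueurueuSrCiCS => iiueuiueurueuirCiCS   [S ::= i]
iiueuiueurueuirCiCS => iiueuiueurueuirueuiCS   [C ::= u e u]
iiueuiueurueuirueuiCS => iiueuiueurueuirueuiueuS   [C ::= u e u]
iiueuiueurueuirueuiueuS => iiueuiueurueuirueuiueui   [S ::= i]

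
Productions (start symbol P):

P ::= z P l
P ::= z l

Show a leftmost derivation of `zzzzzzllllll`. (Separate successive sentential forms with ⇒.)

P ⇒ zPl ⇒ zzPll ⇒ zzzPlll ⇒ zzzzPllll ⇒ zzzzzPlllll ⇒ zzzzzzllllll

P ⇒ zPl   [P ::= z P l]
zPl ⇒ zzPll   [P ::= z P l]
zzPll ⇒ zzzPlll   [P ::= z P l]
zzzPlll ⇒ zzzzPllll   [P ::= z P l]
zzzzPllll ⇒ zzzzzPlllll   [P ::= z P l]
zzzzzPlllll ⇒ zzzzzzllllll   [P ::= z l]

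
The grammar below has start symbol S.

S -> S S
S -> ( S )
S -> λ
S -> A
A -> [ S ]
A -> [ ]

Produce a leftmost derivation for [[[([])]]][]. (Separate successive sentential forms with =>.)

S => SS   [S -> S S]
SS => AS   [S -> A]
AS => [S]S   [A -> [ S ]]
[S]S => [SS]S   [S -> S S]
[SS]S => [AS]S   [S -> A]
[AS]S => [[S]S]S   [A -> [ S ]]
[[S]S]S => [[A]S]S   [S -> A]
[[A]S]S => [[[S]]S]S   [A -> [ S ]]
[[[S]]S]S => [[[(S)]]S]S   [S -> ( S )]
[[[(S)]]S]S => [[[(A)]]S]S   [S -> A]
[[[(A)]]S]S => [[[([])]]S]S   [A -> [ ]]
[[[([])]]S]S => [[[([])]]]S   [S -> λ]
[[[([])]]]S => [[[([])]]]A   [S -> A]
[[[([])]]]A => [[[([])]]][]   [A -> [ ]]

S => SS => AS => [S]S => [SS]S => [AS]S => [[S]S]S => [[A]S]S => [[[S]]S]S => [[[(S)]]S]S => [[[(A)]]S]S => [[[([])]]S]S => [[[([])]]]S => [[[([])]]]A => [[[([])]]][]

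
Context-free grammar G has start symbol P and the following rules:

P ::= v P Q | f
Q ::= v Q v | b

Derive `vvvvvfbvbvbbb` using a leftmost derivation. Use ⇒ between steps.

P ⇒ vPQ   [P ::= v P Q]
vPQ ⇒ vvPQQ   [P ::= v P Q]
vvPQQ ⇒ vvvPQQQ   [P ::= v P Q]
vvvPQQQ ⇒ vvvvPQQQQ   [P ::= v P Q]
vvvvPQQQQ ⇒ vvvvvPQQQQQ   [P ::= v P Q]
vvvvvPQQQQQ ⇒ vvvvvfQQQQQ   [P ::= f]
vvvvvfQQQQQ ⇒ vvvvvfbQQQQ   [Q ::= b]
vvvvvfbQQQQ ⇒ vvvvvfbvQvQQQ   [Q ::= v Q v]
vvvvvfbvQvQQQ ⇒ vvvvvfbvbvQQQ   [Q ::= b]
vvvvvfbvbvQQQ ⇒ vvvvvfbvbvbQQ   [Q ::= b]
vvvvvfbvbvbQQ ⇒ vvvvvfbvbvbbQ   [Q ::= b]
vvvvvfbvbvbbQ ⇒ vvvvvfbvbvbbb   [Q ::= b]

P⇒vPQ⇒vvPQQ⇒vvvPQQQ⇒vvvvPQQQQ⇒vvvvvPQQQQQ⇒vvvvvfQQQQQ⇒vvvvvfbQQQQ⇒vvvvvfbvQvQQQ⇒vvvvvfbvbvQQQ⇒vvvvvfbvbvbQQ⇒vvvvvfbvbvbbQ⇒vvvvvfbvbvbbb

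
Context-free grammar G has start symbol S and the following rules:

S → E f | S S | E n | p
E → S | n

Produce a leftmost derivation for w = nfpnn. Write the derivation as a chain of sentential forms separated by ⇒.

S ⇒ En ⇒ Sn ⇒ Enn ⇒ Snn ⇒ SSnn ⇒ EfSnn ⇒ nfSnn ⇒ nfpnn

S ⇒ En   [S → E n]
En ⇒ Sn   [E → S]
Sn ⇒ Enn   [S → E n]
Enn ⇒ Snn   [E → S]
Snn ⇒ SSnn   [S → S S]
SSnn ⇒ EfSnn   [S → E f]
EfSnn ⇒ nfSnn   [E → n]
nfSnn ⇒ nfpnn   [S → p]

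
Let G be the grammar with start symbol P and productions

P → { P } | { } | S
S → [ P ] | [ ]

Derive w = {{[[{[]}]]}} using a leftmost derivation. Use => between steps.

P => {P}   [P → { P }]
{P} => {{P}}   [P → { P }]
{{P}} => {{S}}   [P → S]
{{S}} => {{[P]}}   [S → [ P ]]
{{[P]}} => {{[S]}}   [P → S]
{{[S]}} => {{[[P]]}}   [S → [ P ]]
{{[[P]]}} => {{[[{P}]]}}   [P → { P }]
{{[[{P}]]}} => {{[[{S}]]}}   [P → S]
{{[[{S}]]}} => {{[[{[]}]]}}   [S → [ ]]

P => {P} => {{P}} => {{S}} => {{[P]}} => {{[S]}} => {{[[P]]}} => {{[[{P}]]}} => {{[[{S}]]}} => {{[[{[]}]]}}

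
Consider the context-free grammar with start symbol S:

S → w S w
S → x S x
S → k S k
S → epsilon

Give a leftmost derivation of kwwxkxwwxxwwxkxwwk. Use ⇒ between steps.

S ⇒ kSk   [S → k S k]
kSk ⇒ kwSwk   [S → w S w]
kwSwk ⇒ kwwSwwk   [S → w S w]
kwwSwwk ⇒ kwwxSxwwk   [S → x S x]
kwwxSxwwk ⇒ kwwxkSkxwwk   [S → k S k]
kwwxkSkxwwk ⇒ kwwxkxSxkxwwk   [S → x S x]
kwwxkxSxkxwwk ⇒ kwwxkxwSwxkxwwk   [S → w S w]
kwwxkxwSwxkxwwk ⇒ kwwxkxwwSwwxkxwwk   [S → w S w]
kwwxkxwwSwwxkxwwk ⇒ kwwxkxwwxSxwwxkxwwk   [S → x S x]
kwwxkxwwxSxwwxkxwwk ⇒ kwwxkxwwxxwwxkxwwk   [S → epsilon]

S ⇒ kSk ⇒ kwSwk ⇒ kwwSwwk ⇒ kwwxSxwwk ⇒ kwwxkSkxwwk ⇒ kwwxkxSxkxwwk ⇒ kwwxkxwSwxkxwwk ⇒ kwwxkxwwSwwxkxwwk ⇒ kwwxkxwwxSxwwxkxwwk ⇒ kwwxkxwwxxwwxkxwwk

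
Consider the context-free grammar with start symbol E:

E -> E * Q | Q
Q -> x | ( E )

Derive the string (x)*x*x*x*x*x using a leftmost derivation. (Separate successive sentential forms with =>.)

E => E*Q => E*Q*Q => E*Q*Q*Q => E*Q*Q*Q*Q => E*Q*Q*Q*Q*Q => Q*Q*Q*Q*Q*Q => (E)*Q*Q*Q*Q*Q => (Q)*Q*Q*Q*Q*Q => (x)*Q*Q*Q*Q*Q => (x)*x*Q*Q*Q*Q => (x)*x*x*Q*Q*Q => (x)*x*x*x*Q*Q => (x)*x*x*x*x*Q => (x)*x*x*x*x*x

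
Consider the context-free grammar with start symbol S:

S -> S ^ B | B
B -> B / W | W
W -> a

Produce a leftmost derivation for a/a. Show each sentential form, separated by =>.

S => B => B/W => W/W => a/W => a/a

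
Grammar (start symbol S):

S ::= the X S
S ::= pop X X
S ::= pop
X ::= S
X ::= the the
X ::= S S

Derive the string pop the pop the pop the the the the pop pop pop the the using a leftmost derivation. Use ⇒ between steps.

S ⇒ pop X X   [S ::= pop X X]
pop X X ⇒ pop S S X   [X ::= S S]
pop S S X ⇒ pop the X S S X   [S ::= the X S]
pop the X S S X ⇒ pop the S S S S X   [X ::= S S]
pop the S S S S X ⇒ pop the pop S S S X   [S ::= pop]
pop the pop S S S X ⇒ pop the pop the X S S S X   [S ::= the X S]
pop the pop the X S S S X ⇒ pop the pop the S S S S X   [X ::= S]
pop the pop the S S S S X ⇒ pop the pop the pop X X S S S X   [S ::= pop X X]
pop the pop the pop X X S S S X ⇒ pop the pop the pop the the X S S S X   [X ::= the the]
pop the pop the pop the the X S S S X ⇒ pop the pop the pop the the the the S S S X   [X ::= the the]
pop the pop the pop the the the the S S S X ⇒ pop the pop the pop the the the the pop S S X   [S ::= pop]
pop the pop the pop the the the the pop S S X ⇒ pop the pop the pop the the the the pop pop S X   [S ::= pop]
pop the pop the pop the the the the pop pop S X ⇒ pop the pop the pop the the the the pop pop pop X   [S ::= pop]
pop the pop the pop the the the the pop pop pop X ⇒ pop the pop the pop the the the the pop pop pop the the   [X ::= the the]

S ⇒ pop X X ⇒ pop S S X ⇒ pop the X S S X ⇒ pop the S S S S X ⇒ pop the pop S S S X ⇒ pop the pop the X S S S X ⇒ pop the pop the S S S S X ⇒ pop the pop the pop X X S S S X ⇒ pop the pop the pop the the X S S S X ⇒ pop the pop the pop the the the the S S S X ⇒ pop the pop the pop the the the the pop S S X ⇒ pop the pop the pop the the the the pop pop S X ⇒ pop the pop the pop the the the the pop pop pop X ⇒ pop the pop the pop the the the the pop pop pop the the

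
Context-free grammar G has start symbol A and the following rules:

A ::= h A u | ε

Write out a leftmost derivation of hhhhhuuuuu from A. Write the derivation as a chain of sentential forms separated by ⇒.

A⇒hAu⇒hhAuu⇒hhhAuuu⇒hhhhAuuuu⇒hhhhhAuuuuu⇒hhhhhuuuuu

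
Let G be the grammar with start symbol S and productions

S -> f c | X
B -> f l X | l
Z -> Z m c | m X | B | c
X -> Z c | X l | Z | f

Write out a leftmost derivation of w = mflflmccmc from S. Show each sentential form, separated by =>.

S => X   [S -> X]
X => Z   [X -> Z]
Z => Zmc   [Z -> Z m c]
Zmc => mXmc   [Z -> m X]
mXmc => mZcmc   [X -> Z c]
mZcmc => mZmccmc   [Z -> Z m c]
mZmccmc => mBmccmc   [Z -> B]
mBmccmc => mflXmccmc   [B -> f l X]
mflXmccmc => mflXlmccmc   [X -> X l]
mflXlmccmc => mflflmccmc   [X -> f]

S => X => Z => Zmc => mXmc => mZcmc => mZmccmc => mBmccmc => mflXmccmc => mflXlmccmc => mflflmccmc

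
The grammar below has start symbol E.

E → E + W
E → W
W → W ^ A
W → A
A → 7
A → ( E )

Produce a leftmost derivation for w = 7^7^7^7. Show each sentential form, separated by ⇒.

E ⇒ W ⇒ W^A ⇒ W^A^A ⇒ W^A^A^A ⇒ A^A^A^A ⇒ 7^A^A^A ⇒ 7^7^A^A ⇒ 7^7^7^A ⇒ 7^7^7^7

E ⇒ W   [E → W]
W ⇒ W^A   [W → W ^ A]
W^A ⇒ W^A^A   [W → W ^ A]
W^A^A ⇒ W^A^A^A   [W → W ^ A]
W^A^A^A ⇒ A^A^A^A   [W → A]
A^A^A^A ⇒ 7^A^A^A   [A → 7]
7^A^A^A ⇒ 7^7^A^A   [A → 7]
7^7^A^A ⇒ 7^7^7^A   [A → 7]
7^7^7^A ⇒ 7^7^7^7   [A → 7]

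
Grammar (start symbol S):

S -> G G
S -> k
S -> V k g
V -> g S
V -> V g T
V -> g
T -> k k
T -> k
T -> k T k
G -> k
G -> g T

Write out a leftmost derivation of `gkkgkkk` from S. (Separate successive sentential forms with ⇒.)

S ⇒ GG ⇒ gTG ⇒ gkkG ⇒ gkkgT ⇒ gkkgkTk ⇒ gkkgkkk

S ⇒ GG   [S -> G G]
GG ⇒ gTG   [G -> g T]
gTG ⇒ gkkG   [T -> k k]
gkkG ⇒ gkkgT   [G -> g T]
gkkgT ⇒ gkkgkTk   [T -> k T k]
gkkgkTk ⇒ gkkgkkk   [T -> k]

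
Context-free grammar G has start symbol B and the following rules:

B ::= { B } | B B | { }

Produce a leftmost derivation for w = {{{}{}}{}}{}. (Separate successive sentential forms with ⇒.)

B⇒BB⇒{B}B⇒{BB}B⇒{{B}B}B⇒{{BB}B}B⇒{{{}B}B}B⇒{{{}{}}B}B⇒{{{}{}}{}}B⇒{{{}{}}{}}{}

B ⇒ BB   [B ::= B B]
BB ⇒ {B}B   [B ::= { B }]
{B}B ⇒ {BB}B   [B ::= B B]
{BB}B ⇒ {{B}B}B   [B ::= { B }]
{{B}B}B ⇒ {{BB}B}B   [B ::= B B]
{{BB}B}B ⇒ {{{}B}B}B   [B ::= { }]
{{{}B}B}B ⇒ {{{}{}}B}B   [B ::= { }]
{{{}{}}B}B ⇒ {{{}{}}{}}B   [B ::= { }]
{{{}{}}{}}B ⇒ {{{}{}}{}}{}   [B ::= { }]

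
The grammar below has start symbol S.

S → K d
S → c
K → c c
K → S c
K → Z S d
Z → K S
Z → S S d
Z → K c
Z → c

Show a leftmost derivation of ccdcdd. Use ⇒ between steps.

S⇒Kd⇒ZSdd⇒SSdSdd⇒cSdSdd⇒ccdSdd⇒ccdcdd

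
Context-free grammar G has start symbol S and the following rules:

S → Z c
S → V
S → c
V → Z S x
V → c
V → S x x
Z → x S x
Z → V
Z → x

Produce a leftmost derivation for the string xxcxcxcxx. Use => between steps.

S=>V=>Sxx=>Zcxx=>xSxcxx=>xZcxcxx=>xVcxcxx=>xZSxcxcxx=>xxSxcxcxx=>xxVxcxcxx=>xxcxcxcxx

S => V   [S → V]
V => Sxx   [V → S x x]
Sxx => Zcxx   [S → Z c]
Zcxx => xSxcxx   [Z → x S x]
xSxcxx => xZcxcxx   [S → Z c]
xZcxcxx => xVcxcxx   [Z → V]
xVcxcxx => xZSxcxcxx   [V → Z S x]
xZSxcxcxx => xxSxcxcxx   [Z → x]
xxSxcxcxx => xxVxcxcxx   [S → V]
xxVxcxcxx => xxcxcxcxx   [V → c]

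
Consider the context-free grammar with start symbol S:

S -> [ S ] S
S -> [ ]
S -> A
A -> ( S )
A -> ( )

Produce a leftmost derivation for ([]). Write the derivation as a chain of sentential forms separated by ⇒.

S ⇒ A   [S -> A]
A ⇒ (S)   [A -> ( S )]
(S) ⇒ ([])   [S -> [ ]]

S⇒A⇒(S)⇒([])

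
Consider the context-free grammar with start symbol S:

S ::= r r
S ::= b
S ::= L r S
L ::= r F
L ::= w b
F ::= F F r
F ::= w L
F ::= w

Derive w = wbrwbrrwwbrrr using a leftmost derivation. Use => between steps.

S => LrS => wbrS => wbrLrS => wbrwbrS => wbrwbrLrS => wbrwbrrFrS => wbrwbrrwLrS => wbrwbrrwwbrS => wbrwbrrwwbrrr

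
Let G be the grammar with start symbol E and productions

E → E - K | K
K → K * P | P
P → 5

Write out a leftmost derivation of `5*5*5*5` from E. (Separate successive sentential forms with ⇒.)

E ⇒ K   [E → K]
K ⇒ K*P   [K → K * P]
K*P ⇒ K*P*P   [K → K * P]
K*P*P ⇒ K*P*P*P   [K → K * P]
K*P*P*P ⇒ P*P*P*P   [K → P]
P*P*P*P ⇒ 5*P*P*P   [P → 5]
5*P*P*P ⇒ 5*5*P*P   [P → 5]
5*5*P*P ⇒ 5*5*5*P   [P → 5]
5*5*5*P ⇒ 5*5*5*5   [P → 5]

E ⇒ K ⇒ K*P ⇒ K*P*P ⇒ K*P*P*P ⇒ P*P*P*P ⇒ 5*P*P*P ⇒ 5*5*P*P ⇒ 5*5*5*P ⇒ 5*5*5*5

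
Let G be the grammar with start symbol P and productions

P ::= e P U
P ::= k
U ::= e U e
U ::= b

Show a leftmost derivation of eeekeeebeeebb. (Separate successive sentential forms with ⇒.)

P⇒ePU⇒eePUU⇒eeePUUU⇒eeekUUU⇒eeekeUeUU⇒eeekeeUeeUU⇒eeekeeeUeeeUU⇒eeekeeebeeeUU⇒eeekeeebeeebU⇒eeekeeebeeebb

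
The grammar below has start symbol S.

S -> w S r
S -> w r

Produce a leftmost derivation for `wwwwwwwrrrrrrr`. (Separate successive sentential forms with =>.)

S => wSr => wwSrr => wwwSrrr => wwwwSrrrr => wwwwwSrrrrr => wwwwwwSrrrrrr => wwwwwwwrrrrrrr

S => wSr   [S -> w S r]
wSr => wwSrr   [S -> w S r]
wwSrr => wwwSrrr   [S -> w S r]
wwwSrrr => wwwwSrrrr   [S -> w S r]
wwwwSrrrr => wwwwwSrrrrr   [S -> w S r]
wwwwwSrrrrr => wwwwwwSrrrrrr   [S -> w S r]
wwwwwwSrrrrrr => wwwwwwwrrrrrrr   [S -> w r]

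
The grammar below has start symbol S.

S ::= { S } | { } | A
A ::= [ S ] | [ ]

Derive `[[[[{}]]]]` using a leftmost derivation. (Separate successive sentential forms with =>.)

S => A => [S] => [A] => [[S]] => [[A]] => [[[S]]] => [[[A]]] => [[[[S]]]] => [[[[{}]]]]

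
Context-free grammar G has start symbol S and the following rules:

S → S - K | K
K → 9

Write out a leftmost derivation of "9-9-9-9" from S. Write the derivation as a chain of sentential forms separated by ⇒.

S⇒S-K⇒S-K-K⇒S-K-K-K⇒K-K-K-K⇒9-K-K-K⇒9-9-K-K⇒9-9-9-K⇒9-9-9-9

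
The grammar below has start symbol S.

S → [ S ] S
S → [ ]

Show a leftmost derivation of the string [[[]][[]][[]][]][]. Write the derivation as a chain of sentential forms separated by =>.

S=>[S]S=>[[S]S]S=>[[[]]S]S=>[[[]][S]S]S=>[[[]][[]]S]S=>[[[]][[]][S]S]S=>[[[]][[]][[]]S]S=>[[[]][[]][[]][]]S=>[[[]][[]][[]][]][]

S => [S]S   [S → [ S ] S]
[S]S => [[S]S]S   [S → [ S ] S]
[[S]S]S => [[[]]S]S   [S → [ ]]
[[[]]S]S => [[[]][S]S]S   [S → [ S ] S]
[[[]][S]S]S => [[[]][[]]S]S   [S → [ ]]
[[[]][[]]S]S => [[[]][[]][S]S]S   [S → [ S ] S]
[[[]][[]][S]S]S => [[[]][[]][[]]S]S   [S → [ ]]
[[[]][[]][[]]S]S => [[[]][[]][[]][]]S   [S → [ ]]
[[[]][[]][[]][]]S => [[[]][[]][[]][]][]   [S → [ ]]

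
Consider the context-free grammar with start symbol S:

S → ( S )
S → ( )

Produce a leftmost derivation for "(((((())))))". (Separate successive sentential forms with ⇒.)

S ⇒ (S) ⇒ ((S)) ⇒ (((S))) ⇒ ((((S)))) ⇒ (((((S))))) ⇒ (((((())))))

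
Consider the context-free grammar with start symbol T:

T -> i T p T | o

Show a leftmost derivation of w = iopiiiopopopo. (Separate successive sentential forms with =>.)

T => iTpT   [T -> i T p T]
iTpT => iopT   [T -> o]
iopT => iopiTpT   [T -> i T p T]
iopiTpT => iopiiTpTpT   [T -> i T p T]
iopiiTpTpT => iopiiiTpTpTpT   [T -> i T p T]
iopiiiTpTpTpT => iopiiiopTpTpT   [T -> o]
iopiiiopTpTpT => iopiiiopopTpT   [T -> o]
iopiiiopopTpT => iopiiiopopopT   [T -> o]
iopiiiopopopT => iopiiiopopopo   [T -> o]

T=>iTpT=>iopT=>iopiTpT=>iopiiTpTpT=>iopiiiTpTpTpT=>iopiiiopTpTpT=>iopiiiopopTpT=>iopiiiopopopT=>iopiiiopopopo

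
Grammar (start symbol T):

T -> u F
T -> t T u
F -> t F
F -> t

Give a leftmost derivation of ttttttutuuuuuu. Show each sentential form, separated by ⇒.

T ⇒ tTu ⇒ ttTuu ⇒ tttTuuu ⇒ ttttTuuuu ⇒ tttttTuuuuu ⇒ ttttttTuuuuuu ⇒ ttttttuFuuuuuu ⇒ ttttttutuuuuuu

T ⇒ tTu   [T -> t T u]
tTu ⇒ ttTuu   [T -> t T u]
ttTuu ⇒ tttTuuu   [T -> t T u]
tttTuuu ⇒ ttttTuuuu   [T -> t T u]
ttttTuuuu ⇒ tttttTuuuuu   [T -> t T u]
tttttTuuuuu ⇒ ttttttTuuuuuu   [T -> t T u]
ttttttTuuuuuu ⇒ ttttttuFuuuuuu   [T -> u F]
ttttttuFuuuuuu ⇒ ttttttutuuuuuu   [F -> t]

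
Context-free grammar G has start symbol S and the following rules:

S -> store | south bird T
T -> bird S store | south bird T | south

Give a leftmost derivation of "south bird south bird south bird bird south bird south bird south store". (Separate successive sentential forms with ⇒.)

S ⇒ south bird T ⇒ south bird south bird T ⇒ south bird south bird south bird T ⇒ south bird south bird south bird bird S store ⇒ south bird south bird south bird bird south bird T store ⇒ south bird south bird south bird bird south bird south bird T store ⇒ south bird south bird south bird bird south bird south bird south store

S ⇒ south bird T   [S -> south bird T]
south bird T ⇒ south bird south bird T   [T -> south bird T]
south bird south bird T ⇒ south bird south bird south bird T   [T -> south bird T]
south bird south bird south bird T ⇒ south bird south bird south bird bird S store   [T -> bird S store]
south bird south bird south bird bird S store ⇒ south bird south bird south bird bird south bird T store   [S -> south bird T]
south bird south bird south bird bird south bird T store ⇒ south bird south bird south bird bird south bird south bird T store   [T -> south bird T]
south bird south bird south bird bird south bird south bird T store ⇒ south bird south bird south bird bird south bird south bird south store   [T -> south]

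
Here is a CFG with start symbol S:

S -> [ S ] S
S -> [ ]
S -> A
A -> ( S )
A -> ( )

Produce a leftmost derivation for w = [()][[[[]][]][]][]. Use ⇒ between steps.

S⇒[S]S⇒[A]S⇒[()]S⇒[()][S]S⇒[()][[S]S]S⇒[()][[[S]S]S]S⇒[()][[[[]]S]S]S⇒[()][[[[]][]]S]S⇒[()][[[[]][]][]]S⇒[()][[[[]][]][]][]

S ⇒ [S]S   [S -> [ S ] S]
[S]S ⇒ [A]S   [S -> A]
[A]S ⇒ [()]S   [A -> ( )]
[()]S ⇒ [()][S]S   [S -> [ S ] S]
[()][S]S ⇒ [()][[S]S]S   [S -> [ S ] S]
[()][[S]S]S ⇒ [()][[[S]S]S]S   [S -> [ S ] S]
[()][[[S]S]S]S ⇒ [()][[[[]]S]S]S   [S -> [ ]]
[()][[[[]]S]S]S ⇒ [()][[[[]][]]S]S   [S -> [ ]]
[()][[[[]][]]S]S ⇒ [()][[[[]][]][]]S   [S -> [ ]]
[()][[[[]][]][]]S ⇒ [()][[[[]][]][]][]   [S -> [ ]]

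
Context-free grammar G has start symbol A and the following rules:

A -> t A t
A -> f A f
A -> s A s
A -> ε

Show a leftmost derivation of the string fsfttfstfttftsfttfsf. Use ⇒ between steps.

A⇒fAf⇒fsAsf⇒fsfAfsf⇒fsftAtfsf⇒fsfttAttfsf⇒fsfttfAfttfsf⇒fsfttfsAsfttfsf⇒fsfttfstAtsfttfsf⇒fsfttfstfAftsfttfsf⇒fsfttfstftAtftsfttfsf⇒fsfttfstfttftsfttfsf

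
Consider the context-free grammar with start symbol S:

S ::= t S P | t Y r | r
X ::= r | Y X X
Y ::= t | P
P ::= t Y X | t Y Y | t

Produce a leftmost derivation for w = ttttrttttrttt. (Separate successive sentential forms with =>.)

S => tSP => ttSPP => tttYrPP => ttttrPP => ttttrtYYP => ttttrttYP => ttttrttPP => ttttrtttYXP => ttttrttttXP => ttttrttttrP => ttttrttttrtYY => ttttrttttrtPY => ttttrttttrttY => ttttrttttrttt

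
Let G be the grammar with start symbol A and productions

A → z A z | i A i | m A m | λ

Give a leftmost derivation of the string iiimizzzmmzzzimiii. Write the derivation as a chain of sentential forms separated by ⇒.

A ⇒ iAi   [A → i A i]
iAi ⇒ iiAii   [A → i A i]
iiAii ⇒ iiiAiii   [A → i A i]
iiiAiii ⇒ iiimAmiii   [A → m A m]
iiimAmiii ⇒ iiimiAimiii   [A → i A i]
iiimiAimiii ⇒ iiimizAzimiii   [A → z A z]
iiimizAzimiii ⇒ iiimizzAzzimiii   [A → z A z]
iiimizzAzzimiii ⇒ iiimizzzAzzzimiii   [A → z A z]
iiimizzzAzzzimiii ⇒ iiimizzzmAmzzzimiii   [A → m A m]
iiimizzzmAmzzzimiii ⇒ iiimizzzmmzzzimiii   [A → λ]

A ⇒ iAi ⇒ iiAii ⇒ iiiAiii ⇒ iiimAmiii ⇒ iiimiAimiii ⇒ iiimizAzimiii ⇒ iiimizzAzzimiii ⇒ iiimizzzAzzzimiii ⇒ iiimizzzmAmzzzimiii ⇒ iiimizzzmmzzzimiii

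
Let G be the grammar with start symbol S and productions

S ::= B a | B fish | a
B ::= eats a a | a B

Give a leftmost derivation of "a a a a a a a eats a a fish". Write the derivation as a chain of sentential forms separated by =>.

S => B fish => a B fish => a a B fish => a a a B fish => a a a a B fish => a a a a a B fish => a a a a a a B fish => a a a a a a a B fish => a a a a a a a eats a a fish

S => B fish   [S ::= B fish]
B fish => a B fish   [B ::= a B]
a B fish => a a B fish   [B ::= a B]
a a B fish => a a a B fish   [B ::= a B]
a a a B fish => a a a a B fish   [B ::= a B]
a a a a B fish => a a a a a B fish   [B ::= a B]
a a a a a B fish => a a a a a a B fish   [B ::= a B]
a a a a a a B fish => a a a a a a a B fish   [B ::= a B]
a a a a a a a B fish => a a a a a a a eats a a fish   [B ::= eats a a]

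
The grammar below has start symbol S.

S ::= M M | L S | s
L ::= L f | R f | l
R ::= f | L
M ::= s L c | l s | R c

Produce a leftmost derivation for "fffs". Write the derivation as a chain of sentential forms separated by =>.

S => LS => RfS => LfS => RffS => fffS => fffs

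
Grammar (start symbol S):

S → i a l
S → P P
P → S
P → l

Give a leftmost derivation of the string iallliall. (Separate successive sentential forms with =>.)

S=>PP=>SP=>ialP=>ialS=>ialPP=>ialSP=>ialPPP=>ialSPP=>ialPPPP=>iallPPP=>ialllPP=>ialllSP=>ialllialP=>iallliall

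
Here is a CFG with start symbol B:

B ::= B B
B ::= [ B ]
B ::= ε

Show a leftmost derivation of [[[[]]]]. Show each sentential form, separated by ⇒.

B ⇒ [B]   [B ::= [ B ]]
[B] ⇒ [[B]]   [B ::= [ B ]]
[[B]] ⇒ [[[B]]]   [B ::= [ B ]]
[[[B]]] ⇒ [[[BB]]]   [B ::= B B]
[[[BB]]] ⇒ [[[[B]B]]]   [B ::= [ B ]]
[[[[B]B]]] ⇒ [[[[]B]]]   [B ::= ε]
[[[[]B]]] ⇒ [[[[]]]]   [B ::= ε]

B⇒[B]⇒[[B]]⇒[[[B]]]⇒[[[BB]]]⇒[[[[B]B]]]⇒[[[[]B]]]⇒[[[[]]]]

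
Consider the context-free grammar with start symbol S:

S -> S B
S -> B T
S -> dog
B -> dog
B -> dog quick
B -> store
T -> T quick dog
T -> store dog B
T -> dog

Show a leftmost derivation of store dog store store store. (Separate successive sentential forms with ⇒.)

S ⇒ S B ⇒ S B B ⇒ S B B B ⇒ B T B B B ⇒ store T B B B ⇒ store dog B B B ⇒ store dog store B B ⇒ store dog store store B ⇒ store dog store store store

S ⇒ S B   [S -> S B]
S B ⇒ S B B   [S -> S B]
S B B ⇒ S B B B   [S -> S B]
S B B B ⇒ B T B B B   [S -> B T]
B T B B B ⇒ store T B B B   [B -> store]
store T B B B ⇒ store dog B B B   [T -> dog]
store dog B B B ⇒ store dog store B B   [B -> store]
store dog store B B ⇒ store dog store store B   [B -> store]
store dog store store B ⇒ store dog store store store   [B -> store]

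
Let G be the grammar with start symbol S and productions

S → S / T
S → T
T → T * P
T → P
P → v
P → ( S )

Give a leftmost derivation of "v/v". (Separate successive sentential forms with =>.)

S => S/T => T/T => P/T => v/T => v/P => v/v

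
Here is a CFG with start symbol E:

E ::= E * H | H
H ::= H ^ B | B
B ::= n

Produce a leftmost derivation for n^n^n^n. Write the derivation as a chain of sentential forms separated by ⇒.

E ⇒ H ⇒ H^B ⇒ H^B^B ⇒ H^B^B^B ⇒ B^B^B^B ⇒ n^B^B^B ⇒ n^n^B^B ⇒ n^n^n^B ⇒ n^n^n^n

E ⇒ H   [E ::= H]
H ⇒ H^B   [H ::= H ^ B]
H^B ⇒ H^B^B   [H ::= H ^ B]
H^B^B ⇒ H^B^B^B   [H ::= H ^ B]
H^B^B^B ⇒ B^B^B^B   [H ::= B]
B^B^B^B ⇒ n^B^B^B   [B ::= n]
n^B^B^B ⇒ n^n^B^B   [B ::= n]
n^n^B^B ⇒ n^n^n^B   [B ::= n]
n^n^n^B ⇒ n^n^n^n   [B ::= n]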